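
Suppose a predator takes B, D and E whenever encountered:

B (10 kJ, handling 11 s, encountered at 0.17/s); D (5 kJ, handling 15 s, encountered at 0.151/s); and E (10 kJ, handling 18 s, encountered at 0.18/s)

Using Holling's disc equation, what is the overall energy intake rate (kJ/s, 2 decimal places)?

R = (0.17×10 + 0.151×5 + 0.18×10) / (1 + 0.17×11 + 0.151×15 + 0.18×18) = 4.255/8.375 = 0.5081 kJ/s.

0.51 kJ/s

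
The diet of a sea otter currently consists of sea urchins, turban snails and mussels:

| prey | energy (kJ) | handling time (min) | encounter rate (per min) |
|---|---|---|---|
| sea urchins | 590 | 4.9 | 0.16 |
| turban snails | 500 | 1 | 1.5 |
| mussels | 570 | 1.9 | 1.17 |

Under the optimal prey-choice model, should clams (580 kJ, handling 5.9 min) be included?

No

Intake rate on the current diet: R = (0.16×590 + 1.5×500 + 1.17×570) / (1 + 0.16×4.9 + 1.5×1 + 1.17×1.9) = 1511/5.507 = 274.4 kJ/min.
clams: E/h = 580/5.9 = 98.31 kJ/min.
Since 98.31 < R, time spent handling clams is better spent searching.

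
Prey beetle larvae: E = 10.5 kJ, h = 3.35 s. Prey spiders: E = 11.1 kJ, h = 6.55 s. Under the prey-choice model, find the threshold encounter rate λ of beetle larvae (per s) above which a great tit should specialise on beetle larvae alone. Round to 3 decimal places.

0.351 per s

The zero-one rule: include spiders iff E₂/h₂ > λE₁/(1+λh₁). Equality gives the switch point.
λE₁h₂ = E₂ + λE₂h₁ ⇒ λ = E₂/(E₁h₂ − E₂h₁) = 11.1/(68.77 − 37.19) = 0.3514 per s.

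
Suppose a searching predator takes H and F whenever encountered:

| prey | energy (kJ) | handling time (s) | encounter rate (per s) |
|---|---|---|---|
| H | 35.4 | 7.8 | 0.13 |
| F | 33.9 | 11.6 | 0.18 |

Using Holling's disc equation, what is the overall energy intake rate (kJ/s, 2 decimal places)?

2.61 kJ/s

R = (0.13×35.4 + 0.18×33.9) / (1 + 0.13×7.8 + 0.18×11.6) = 10.7/4.102 = 2.609 kJ/s.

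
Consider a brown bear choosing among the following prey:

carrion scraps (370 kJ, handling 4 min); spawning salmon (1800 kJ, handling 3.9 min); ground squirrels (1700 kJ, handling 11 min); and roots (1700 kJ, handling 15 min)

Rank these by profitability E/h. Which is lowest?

In descending order of E/h:
spawning salmon: 1800/3.9 = 462 kJ/min
ground squirrels: 1700/11 = 155 kJ/min
roots: 1700/15 = 113 kJ/min
carrion scraps: 370/4 = 92.5 kJ/min

carrion scraps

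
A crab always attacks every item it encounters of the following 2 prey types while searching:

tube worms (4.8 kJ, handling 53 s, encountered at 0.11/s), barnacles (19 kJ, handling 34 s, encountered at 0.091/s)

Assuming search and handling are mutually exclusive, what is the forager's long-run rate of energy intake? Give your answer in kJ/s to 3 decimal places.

0.227 kJ/s

Energy encountered per unit search time: 0.11×4.8 + 0.091×19 = 2.257 kJ/s.
Handling time per unit search time: 0.11×53 + 0.091×34 = 8.924.
Rate = 2.257/(1 + 8.924) = 0.2274 kJ/s.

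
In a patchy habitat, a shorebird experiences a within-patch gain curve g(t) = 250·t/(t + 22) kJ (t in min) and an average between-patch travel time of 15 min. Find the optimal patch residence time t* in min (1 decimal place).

18.2 min

Optimal t* satisfies g'(t*) = g(t*)/(T + t*).
g'(t) = 250·22/(t + 22)². Setting 250·22/(t+22)² = 250t/[(t+22)(15+t)] gives 22(15+t) = t(t+22), so t² = 22×15 = 330.
t* = √330 = 18.17 min.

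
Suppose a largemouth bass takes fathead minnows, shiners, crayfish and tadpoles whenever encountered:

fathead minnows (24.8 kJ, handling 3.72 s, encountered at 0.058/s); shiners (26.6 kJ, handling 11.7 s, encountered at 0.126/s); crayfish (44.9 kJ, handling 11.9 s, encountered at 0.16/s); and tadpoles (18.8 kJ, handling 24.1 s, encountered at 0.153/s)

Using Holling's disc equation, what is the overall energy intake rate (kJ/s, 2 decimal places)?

1.79 kJ/s

Energy encountered per unit search time: 0.058×24.8 + 0.126×26.6 + 0.16×44.9 + 0.153×18.8 = 14.85 kJ/s.
Handling time per unit search time: 0.058×3.72 + 0.126×11.7 + 0.16×11.9 + 0.153×24.1 = 7.281.
Rate = 14.85/(1 + 7.281) = 1.793 kJ/s.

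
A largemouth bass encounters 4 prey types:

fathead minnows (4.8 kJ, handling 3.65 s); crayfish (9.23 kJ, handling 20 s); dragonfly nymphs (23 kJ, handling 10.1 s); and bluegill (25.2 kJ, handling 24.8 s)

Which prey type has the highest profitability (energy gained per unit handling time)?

dragonfly nymphs

Profitability E/h (kJ/s): fathead minnows = 4.8/3.65 = 1.32, crayfish = 9.23/20 = 0.462, dragonfly nymphs = 23/10.1 = 2.28, bluegill = 25.2/24.8 = 1.02.
Ranked: dragonfly nymphs > fathead minnows > bluegill > crayfish.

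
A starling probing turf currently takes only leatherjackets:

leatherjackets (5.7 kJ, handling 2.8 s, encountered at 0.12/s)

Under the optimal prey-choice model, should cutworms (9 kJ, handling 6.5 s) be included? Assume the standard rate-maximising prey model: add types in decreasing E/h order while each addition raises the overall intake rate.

Yes

Current rate: (0.12×5.7)/(1 + 0.12×2.8) = 0.512 kJ/s.
cutworms: E/h = 9/6.5 = 1.385 kJ/s.
Since 1.385 > R, including cutworms increases the long-run rate.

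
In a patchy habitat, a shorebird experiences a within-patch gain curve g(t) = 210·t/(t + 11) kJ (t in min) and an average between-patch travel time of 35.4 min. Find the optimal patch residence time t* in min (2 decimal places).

19.73 min

Maximise g(t)/(T+t): set derivative to zero → g'(t)(T+t) = g(t).
g'(t) = 210·11/(t + 11)². Setting 210·11/(t+11)² = 210t/[(t+11)(35.4+t)] gives 11(35.4+t) = t(t+11), so t² = 11×35.4 = 389.4.
t* = √389.4 = 19.73 min.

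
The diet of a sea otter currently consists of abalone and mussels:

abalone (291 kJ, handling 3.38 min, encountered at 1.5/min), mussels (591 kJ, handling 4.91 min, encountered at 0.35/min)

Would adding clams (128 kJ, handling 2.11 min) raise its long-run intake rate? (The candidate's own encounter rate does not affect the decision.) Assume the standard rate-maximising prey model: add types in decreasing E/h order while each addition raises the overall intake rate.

No

Current rate: (1.5×291 + 0.35×591)/(1 + 1.5×3.38 + 0.35×4.91) = 82.6 kJ/min.
clams: E/h = 128/2.11 = 60.66 kJ/min.
60.66 < 82.6, so adding clams would lower the average — exclude it.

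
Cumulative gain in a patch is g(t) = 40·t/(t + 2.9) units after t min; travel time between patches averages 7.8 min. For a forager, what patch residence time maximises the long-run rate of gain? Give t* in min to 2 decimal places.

Optimal t* satisfies g'(t*) = g(t*)/(T + t*).
g'(t) = 40·2.9/(t + 2.9)². Setting 40·2.9/(t+2.9)² = 40t/[(t+2.9)(7.8+t)] gives 2.9(7.8+t) = t(t+2.9), so t² = 2.9×7.8 = 22.62.
t* = √22.62 = 4.756 min.

4.76 min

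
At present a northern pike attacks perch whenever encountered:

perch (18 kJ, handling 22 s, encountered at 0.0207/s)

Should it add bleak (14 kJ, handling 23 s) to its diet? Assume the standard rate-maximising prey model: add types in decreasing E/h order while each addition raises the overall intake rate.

Yes

On perch alone, R = ΣλE/(1+Σλh) = 0.3726/1.455 = 0.256 kJ/s.
Profitability of bleak: 14/23 = 0.6087 kJ/s.
0.6087 > 0.256, so adding bleak raises the average — include it.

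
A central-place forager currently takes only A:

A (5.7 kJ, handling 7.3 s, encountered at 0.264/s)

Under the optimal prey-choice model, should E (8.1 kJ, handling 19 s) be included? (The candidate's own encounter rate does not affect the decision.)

On A alone, R = ΣλE/(1+Σλh) = 1.505/2.927 = 0.5141 kJ/s.
Profitability of E: 8.1/19 = 0.4263 kJ/s.
0.4263 < 0.5141, so adding E would lower the average — exclude it.

No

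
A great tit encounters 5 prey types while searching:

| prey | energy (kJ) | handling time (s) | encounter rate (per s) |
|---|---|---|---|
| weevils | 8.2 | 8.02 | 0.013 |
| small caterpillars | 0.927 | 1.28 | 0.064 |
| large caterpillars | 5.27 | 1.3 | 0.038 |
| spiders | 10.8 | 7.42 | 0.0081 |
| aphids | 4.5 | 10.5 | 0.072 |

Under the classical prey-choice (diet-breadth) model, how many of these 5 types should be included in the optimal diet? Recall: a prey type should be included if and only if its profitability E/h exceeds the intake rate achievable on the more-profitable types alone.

5

E/h in descending order: large caterpillars 4.05, spiders 1.46, weevils 1.02, small caterpillars 0.724, aphids 0.429 kJ/s. The optimal diet is the largest prefix of this list for which every included type satisfies E_i/h_i > R on the types above it.
Rate on top 1: 0.1908. spiders: 1.46 > 0.1908 → include.
Rate on top 2: 0.2593. weevils: 1.02 > 0.2593 → include.
Rate on top 3: 0.3249. small caterpillars: 0.724 > 0.3249 → include.
Rate on top 4: 0.3501. aphids: 0.429 > 0.3501 → include.
Optimal diet: large caterpillars, spiders, weevils, small caterpillars, aphids — 5 of 5 types.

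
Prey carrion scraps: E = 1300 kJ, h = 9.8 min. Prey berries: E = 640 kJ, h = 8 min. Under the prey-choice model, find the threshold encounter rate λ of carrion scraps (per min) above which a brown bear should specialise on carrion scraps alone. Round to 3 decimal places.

0.155 per min

The zero-one rule: include berries iff E₂/h₂ > λE₁/(1+λh₁). Equality gives the switch point.
λE₁h₂ = E₂ + λE₂h₁ ⇒ λ = E₂/(E₁h₂ − E₂h₁) = 640/(1.04e+04 − 6272) = 0.155 per min.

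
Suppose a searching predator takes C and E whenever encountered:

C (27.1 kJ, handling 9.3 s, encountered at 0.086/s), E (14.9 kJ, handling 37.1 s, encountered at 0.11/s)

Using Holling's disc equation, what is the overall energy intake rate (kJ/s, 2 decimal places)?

0.68 kJ/s

R = (0.086×27.1 + 0.11×14.9) / (1 + 0.086×9.3 + 0.11×37.1) = 3.97/5.881 = 0.675 kJ/s.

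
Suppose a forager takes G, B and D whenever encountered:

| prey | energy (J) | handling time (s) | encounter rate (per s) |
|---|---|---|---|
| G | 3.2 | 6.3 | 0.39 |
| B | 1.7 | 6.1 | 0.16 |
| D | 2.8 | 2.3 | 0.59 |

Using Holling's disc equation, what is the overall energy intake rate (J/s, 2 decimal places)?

R = Σλ_iE_i / (1 + Σλ_ih_i)
Numerator: 0.39×3.2 + 0.16×1.7 + 0.59×2.8 = 3.172
Denominator: 1 + 0.39×6.3 + 0.16×6.1 + 0.59×2.3 = 5.79
R = 3.172/5.79 = 0.5478 J/s

0.55 J/s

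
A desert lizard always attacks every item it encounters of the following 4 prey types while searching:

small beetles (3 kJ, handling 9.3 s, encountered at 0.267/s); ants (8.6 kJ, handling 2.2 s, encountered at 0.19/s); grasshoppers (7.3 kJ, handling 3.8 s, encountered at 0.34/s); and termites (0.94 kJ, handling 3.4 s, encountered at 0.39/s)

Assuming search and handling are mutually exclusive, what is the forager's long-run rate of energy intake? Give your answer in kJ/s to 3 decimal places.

0.810 kJ/s

Energy encountered per unit search time: 0.267×3 + 0.19×8.6 + 0.34×7.3 + 0.39×0.94 = 5.284 kJ/s.
Handling time per unit search time: 0.267×9.3 + 0.19×2.2 + 0.34×3.8 + 0.39×3.4 = 5.519.
Rate = 5.284/(1 + 5.519) = 0.8105 kJ/s.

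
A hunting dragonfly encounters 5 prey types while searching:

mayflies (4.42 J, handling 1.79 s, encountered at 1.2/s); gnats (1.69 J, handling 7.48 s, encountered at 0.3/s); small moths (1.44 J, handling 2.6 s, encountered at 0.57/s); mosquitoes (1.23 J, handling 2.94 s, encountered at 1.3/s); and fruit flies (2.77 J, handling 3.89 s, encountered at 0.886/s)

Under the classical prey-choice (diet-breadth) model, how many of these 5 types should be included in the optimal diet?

E/h in descending order: mayflies 2.47, fruit flies 0.712, small moths 0.554, mosquitoes 0.418, gnats 0.226 J/s. The optimal diet is the largest prefix of this list for which every included type satisfies E_i/h_i > R on the types above it.
Rate on top 1: 1.685. fruit flies: 0.712 < 1.685 → exclude; stop.
Optimal diet: mayflies — 1 of 5 types.

1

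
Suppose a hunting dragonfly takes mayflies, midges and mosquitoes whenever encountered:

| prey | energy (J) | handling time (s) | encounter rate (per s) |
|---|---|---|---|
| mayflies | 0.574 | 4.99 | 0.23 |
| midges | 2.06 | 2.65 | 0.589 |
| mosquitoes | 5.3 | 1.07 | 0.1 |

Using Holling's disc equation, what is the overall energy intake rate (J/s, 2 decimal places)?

0.49 J/s

Energy encountered per unit search time: 0.23×0.574 + 0.589×2.06 + 0.1×5.3 = 1.875 J/s.
Handling time per unit search time: 0.23×4.99 + 0.589×2.65 + 0.1×1.07 = 2.816.
Rate = 1.875/(1 + 2.816) = 0.4915 J/s.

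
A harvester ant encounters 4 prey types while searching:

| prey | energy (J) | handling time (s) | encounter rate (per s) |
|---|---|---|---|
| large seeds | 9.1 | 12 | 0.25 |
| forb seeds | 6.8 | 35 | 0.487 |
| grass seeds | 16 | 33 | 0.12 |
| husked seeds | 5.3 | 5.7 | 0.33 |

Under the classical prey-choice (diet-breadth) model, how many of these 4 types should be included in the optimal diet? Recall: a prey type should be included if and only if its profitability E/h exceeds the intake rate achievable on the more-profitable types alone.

2

E/h in descending order: husked seeds 0.93, large seeds 0.758, grass seeds 0.485, forb seeds 0.194 J/s. The optimal diet is the largest prefix of this list for which every included type satisfies E_i/h_i > R on the types above it.
Rate on top 1: 0.6071. large seeds: 0.758 > 0.6071 → include.
Rate on top 2: 0.6842. grass seeds: 0.485 < 0.6842 → exclude; stop.
Optimal diet: husked seeds, large seeds — 2 of 4 types.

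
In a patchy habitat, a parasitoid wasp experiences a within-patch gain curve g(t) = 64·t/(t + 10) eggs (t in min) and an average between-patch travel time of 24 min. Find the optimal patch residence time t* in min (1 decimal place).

15.5 min

Maximise g(t)/(T+t): set derivative to zero → g'(t)(T+t) = g(t).
g'(t) = 64·10/(t + 10)². Setting 64·10/(t+10)² = 64t/[(t+10)(24+t)] gives 10(24+t) = t(t+10), so t² = 10×24 = 240.
t* = √240 = 15.49 min.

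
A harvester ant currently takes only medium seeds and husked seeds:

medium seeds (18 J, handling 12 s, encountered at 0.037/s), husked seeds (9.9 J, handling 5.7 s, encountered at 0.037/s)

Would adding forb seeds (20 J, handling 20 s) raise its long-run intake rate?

Yes

Intake rate on the current diet: R = (0.037×18 + 0.037×9.9) / (1 + 0.037×12 + 0.037×5.7) = 1.032/1.655 = 0.6238 J/s.
forb seeds: E/h = 20/20 = 1 J/s.
1 > 0.6238, so adding forb seeds raises the average — include it.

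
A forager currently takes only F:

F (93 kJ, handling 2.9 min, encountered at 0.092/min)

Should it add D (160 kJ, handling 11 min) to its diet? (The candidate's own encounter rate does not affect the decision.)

Intake rate on the current diet: R = (0.092×93) / (1 + 0.092×2.9) = 8.556/1.267 = 6.754 kJ/min.
D: E/h = 160/11 = 14.55 kJ/min.
14.55 > 6.754, so adding D raises the average — include it.

Yes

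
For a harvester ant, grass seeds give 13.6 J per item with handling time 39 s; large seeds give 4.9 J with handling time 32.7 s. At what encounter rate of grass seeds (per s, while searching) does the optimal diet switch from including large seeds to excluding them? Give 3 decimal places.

0.019 per s

The zero-one rule: include large seeds iff E₂/h₂ > λE₁/(1+λh₁). Equality gives the switch point.
λE₁h₂ = E₂ + λE₂h₁ ⇒ λ = E₂/(E₁h₂ − E₂h₁) = 4.9/(444.7 − 191.1) = 0.01932 per s.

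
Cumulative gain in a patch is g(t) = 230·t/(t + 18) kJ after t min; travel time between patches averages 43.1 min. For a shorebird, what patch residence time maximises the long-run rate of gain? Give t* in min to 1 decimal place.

Optimal t* satisfies g'(t*) = g(t*)/(T + t*).
g'(t) = 230·18/(t + 18)². Setting 230·18/(t+18)² = 230t/[(t+18)(43.1+t)] gives 18(43.1+t) = t(t+18), so t² = 18×43.1 = 775.8.
t* = √775.8 = 27.85 min.

27.9 min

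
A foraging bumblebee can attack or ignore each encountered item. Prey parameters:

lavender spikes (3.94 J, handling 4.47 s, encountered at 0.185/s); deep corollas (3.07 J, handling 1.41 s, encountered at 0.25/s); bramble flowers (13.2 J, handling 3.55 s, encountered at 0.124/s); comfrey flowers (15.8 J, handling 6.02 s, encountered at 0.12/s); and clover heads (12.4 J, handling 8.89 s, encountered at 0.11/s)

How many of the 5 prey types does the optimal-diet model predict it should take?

3

Profitabilities (E/h, J/s): bramble flowers 3.72, comfrey flowers 2.62, deep corollas 2.18, clover heads 1.39, lavender spikes 0.881. Add prey in this order while the next type's profitability exceeds the intake rate on those already taken.
Rate on top 1: 1.137. comfrey flowers: 2.62 > 1.137 → include.
Rate on top 2: 1.634. deep corollas: 2.18 > 1.634 → include.
Rate on top 3: 1.71. clover heads: 1.39 < 1.71 → exclude; stop.
Optimal diet: bramble flowers, comfrey flowers, deep corollas — 3 of 5 types.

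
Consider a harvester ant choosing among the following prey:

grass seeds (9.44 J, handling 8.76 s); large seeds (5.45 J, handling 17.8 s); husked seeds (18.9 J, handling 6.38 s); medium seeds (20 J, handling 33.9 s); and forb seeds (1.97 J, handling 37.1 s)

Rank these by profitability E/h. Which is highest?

In descending order of E/h:
husked seeds: 18.9/6.38 = 2.96 J/s
grass seeds: 9.44/8.76 = 1.08 J/s
medium seeds: 20/33.9 = 0.59 J/s
large seeds: 5.45/17.8 = 0.306 J/s
forb seeds: 1.97/37.1 = 0.0531 J/s

husked seeds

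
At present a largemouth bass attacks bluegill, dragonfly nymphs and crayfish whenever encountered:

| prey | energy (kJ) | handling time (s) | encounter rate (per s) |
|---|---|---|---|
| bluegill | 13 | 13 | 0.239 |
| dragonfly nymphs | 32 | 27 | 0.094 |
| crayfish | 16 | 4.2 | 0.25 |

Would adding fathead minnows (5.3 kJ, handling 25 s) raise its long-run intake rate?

No

Current rate: (0.239×13 + 0.094×32 + 0.25×16)/(1 + 0.239×13 + 0.094×27 + 0.25×4.2) = 1.314 kJ/s.
fathead minnows: E/h = 5.3/25 = 0.212 kJ/s.
0.212 < 1.314, so adding fathead minnows would lower the average — exclude it.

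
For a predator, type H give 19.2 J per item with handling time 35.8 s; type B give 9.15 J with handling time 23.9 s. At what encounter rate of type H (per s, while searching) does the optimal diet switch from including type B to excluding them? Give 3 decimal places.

At the threshold, the rate on type H alone equals the profitability of type B: λ·19.2/(1 + λ·35.8) = 9.15/23.9 = 0.3828.
Rearranging, λ(19.2 − 0.3828×35.8) = 0.3828, so λ = 0.3828/5.494 = 0.06968 per s.

0.070 per s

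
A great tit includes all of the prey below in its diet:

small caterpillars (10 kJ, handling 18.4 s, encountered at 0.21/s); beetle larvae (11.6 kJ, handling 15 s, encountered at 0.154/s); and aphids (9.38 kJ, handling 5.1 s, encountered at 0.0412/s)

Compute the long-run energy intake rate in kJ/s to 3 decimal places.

Energy encountered per unit search time: 0.21×10 + 0.154×11.6 + 0.0412×9.38 = 4.273 kJ/s.
Handling time per unit search time: 0.21×18.4 + 0.154×15 + 0.0412×5.1 = 6.384.
Rate = 4.273/(1 + 6.384) = 0.5787 kJ/s.

0.579 kJ/s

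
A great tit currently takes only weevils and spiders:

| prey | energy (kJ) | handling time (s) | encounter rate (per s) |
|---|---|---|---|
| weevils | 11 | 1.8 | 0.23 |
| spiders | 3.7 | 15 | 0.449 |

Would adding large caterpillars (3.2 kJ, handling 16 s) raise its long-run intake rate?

Intake rate on the current diet: R = (0.23×11 + 0.449×3.7) / (1 + 0.23×1.8 + 0.449×15) = 4.191/8.149 = 0.5143 kJ/s.
large caterpillars: E/h = 3.2/16 = 0.2 kJ/s.
Since 0.2 < R, time spent handling large caterpillars is better spent searching.

No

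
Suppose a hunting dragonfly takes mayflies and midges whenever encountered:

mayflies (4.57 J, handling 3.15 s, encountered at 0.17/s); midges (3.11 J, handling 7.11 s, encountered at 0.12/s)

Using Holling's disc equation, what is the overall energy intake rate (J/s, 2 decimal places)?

0.48 J/s

Energy encountered per unit search time: 0.17×4.57 + 0.12×3.11 = 1.15 J/s.
Handling time per unit search time: 0.17×3.15 + 0.12×7.11 = 1.389.
Rate = 1.15/(1 + 1.389) = 0.4815 J/s.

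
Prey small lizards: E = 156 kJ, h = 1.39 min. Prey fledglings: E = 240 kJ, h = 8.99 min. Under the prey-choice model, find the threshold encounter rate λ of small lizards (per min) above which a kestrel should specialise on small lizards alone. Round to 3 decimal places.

Drop fledglings once their profitability E₂/h₂ falls below the rate achievable on small lizards alone: E₂/h₂ = λE₁/(1 + λh₁).
Solve for λ: λE₁h₂ = E₂(1 + λh₁) → λ(E₁h₂ − E₂h₁) = E₂ → λ = E₂/(E₁h₂ − E₂h₁).
λ = 240/(156×8.99 − 240×1.39) = 240/1069 = 0.2245 per min.

0.225 per min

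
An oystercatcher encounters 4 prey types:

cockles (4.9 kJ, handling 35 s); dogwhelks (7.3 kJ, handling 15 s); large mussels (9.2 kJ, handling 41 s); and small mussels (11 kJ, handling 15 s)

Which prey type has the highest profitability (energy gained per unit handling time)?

Profitability E/h (kJ/s): cockles = 4.9/35 = 0.14, dogwhelks = 7.3/15 = 0.487, large mussels = 9.2/41 = 0.224, small mussels = 11/15 = 0.733.
Ranked: small mussels > dogwhelks > large mussels > cockles.

small mussels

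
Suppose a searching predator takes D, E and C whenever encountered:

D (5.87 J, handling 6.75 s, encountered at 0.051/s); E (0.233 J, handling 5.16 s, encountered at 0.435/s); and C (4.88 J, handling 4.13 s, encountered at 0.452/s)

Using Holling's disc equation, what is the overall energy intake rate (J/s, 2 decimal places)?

R = Σλ_iE_i / (1 + Σλ_ih_i)
Numerator: 0.051×5.87 + 0.435×0.233 + 0.452×4.88 = 2.606
Denominator: 1 + 0.051×6.75 + 0.435×5.16 + 0.452×4.13 = 5.456
R = 2.606/5.456 = 0.4778 J/s

0.48 J/s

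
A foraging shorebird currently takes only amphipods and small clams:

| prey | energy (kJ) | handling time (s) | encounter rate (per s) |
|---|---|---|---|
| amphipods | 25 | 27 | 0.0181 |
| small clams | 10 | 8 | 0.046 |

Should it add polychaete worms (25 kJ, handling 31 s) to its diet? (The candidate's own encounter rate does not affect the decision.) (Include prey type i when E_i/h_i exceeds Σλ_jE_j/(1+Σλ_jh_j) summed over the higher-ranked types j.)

Yes

Intake rate on the current diet: R = (0.0181×25 + 0.046×10) / (1 + 0.0181×27 + 0.046×8) = 0.9125/1.857 = 0.4915 kJ/s.
Profitability of polychaete worms: 25/31 = 0.8065 kJ/s.
0.8065 > 0.4915, so adding polychaete worms raises the average — include it.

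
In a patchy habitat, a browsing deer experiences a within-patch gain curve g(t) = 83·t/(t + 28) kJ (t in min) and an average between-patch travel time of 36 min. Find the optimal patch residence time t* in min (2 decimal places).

By the marginal value theorem, leave when the instantaneous gain rate g'(t) equals the habitat-wide average g(t)/(T + t).
g'(t) = 83·28/(t + 28)². Setting 83·28/(t+28)² = 83t/[(t+28)(36+t)] gives 28(36+t) = t(t+28), so t² = 28×36 = 1008.
t* = √1008 = 31.75 min.

31.75 min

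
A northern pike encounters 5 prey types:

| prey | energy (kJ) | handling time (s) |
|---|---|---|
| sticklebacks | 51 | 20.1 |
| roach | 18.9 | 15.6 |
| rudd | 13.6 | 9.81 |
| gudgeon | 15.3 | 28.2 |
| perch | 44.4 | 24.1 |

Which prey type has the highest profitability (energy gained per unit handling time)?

sticklebacks

In descending order of E/h:
sticklebacks: 51/20.1 = 2.54 kJ/s
perch: 44.4/24.1 = 1.84 kJ/s
rudd: 13.6/9.81 = 1.39 kJ/s
roach: 18.9/15.6 = 1.21 kJ/s
gudgeon: 15.3/28.2 = 0.543 kJ/s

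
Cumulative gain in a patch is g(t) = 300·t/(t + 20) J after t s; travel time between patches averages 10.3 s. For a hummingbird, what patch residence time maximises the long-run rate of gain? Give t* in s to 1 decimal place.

14.4 s

Maximise g(t)/(T+t): set derivative to zero → g'(t)(T+t) = g(t).
g'(t) = 300·20/(t + 20)². Setting 300·20/(t+20)² = 300t/[(t+20)(10.3+t)] gives 20(10.3+t) = t(t+20), so t² = 20×10.3 = 206.
t* = √206 = 14.35 s.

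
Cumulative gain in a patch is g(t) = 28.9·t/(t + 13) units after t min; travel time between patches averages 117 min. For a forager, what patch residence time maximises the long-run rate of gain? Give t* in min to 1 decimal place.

Optimal t* satisfies g'(t*) = g(t*)/(T + t*).
g'(t) = 28.9·13/(t + 13)². Setting 28.9·13/(t+13)² = 28.9t/[(t+13)(117+t)] gives 13(117+t) = t(t+13), so t² = 13×117 = 1521.
t* = √1521 = 39 min.

39.0 min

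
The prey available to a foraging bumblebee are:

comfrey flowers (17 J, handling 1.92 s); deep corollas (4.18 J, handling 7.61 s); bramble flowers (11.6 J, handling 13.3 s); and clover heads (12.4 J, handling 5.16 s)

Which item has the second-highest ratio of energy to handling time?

clover heads

In descending order of E/h:
comfrey flowers: 17/1.92 = 8.85 J/s
clover heads: 12.4/5.16 = 2.4 J/s
bramble flowers: 11.6/13.3 = 0.872 J/s
deep corollas: 4.18/7.61 = 0.549 J/s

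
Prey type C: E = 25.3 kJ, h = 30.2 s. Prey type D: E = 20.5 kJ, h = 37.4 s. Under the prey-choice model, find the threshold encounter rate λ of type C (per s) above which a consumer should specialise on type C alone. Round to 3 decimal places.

The zero-one rule: include type D iff E₂/h₂ > λE₁/(1+λh₁). Equality gives the switch point.
λE₁h₂ = E₂ + λE₂h₁ ⇒ λ = E₂/(E₁h₂ − E₂h₁) = 20.5/(946.2 − 619.1) = 0.06267 per s.

0.063 per s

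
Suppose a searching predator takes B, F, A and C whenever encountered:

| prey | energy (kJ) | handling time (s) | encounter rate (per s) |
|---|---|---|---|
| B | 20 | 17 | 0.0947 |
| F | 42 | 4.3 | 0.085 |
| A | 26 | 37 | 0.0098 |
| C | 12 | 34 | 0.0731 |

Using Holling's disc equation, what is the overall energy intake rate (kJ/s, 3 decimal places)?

Energy encountered per unit search time: 0.0947×20 + 0.085×42 + 0.0098×26 + 0.0731×12 = 6.596 kJ/s.
Handling time per unit search time: 0.0947×17 + 0.085×4.3 + 0.0098×37 + 0.0731×34 = 4.823.
Rate = 6.596/(1 + 4.823) = 1.133 kJ/s.

1.133 kJ/s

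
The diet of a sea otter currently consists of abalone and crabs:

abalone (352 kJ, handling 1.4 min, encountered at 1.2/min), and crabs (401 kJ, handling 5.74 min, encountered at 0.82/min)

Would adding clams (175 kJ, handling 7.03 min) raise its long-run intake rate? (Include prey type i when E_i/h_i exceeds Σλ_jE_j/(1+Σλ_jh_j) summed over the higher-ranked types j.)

No

Intake rate on the current diet: R = (1.2×352 + 0.82×401) / (1 + 1.2×1.4 + 0.82×5.74) = 751.2/7.387 = 101.7 kJ/min.
Profitability of clams: 175/7.03 = 24.89 kJ/min.
Since 24.89 < R, time spent handling clams is better spent searching.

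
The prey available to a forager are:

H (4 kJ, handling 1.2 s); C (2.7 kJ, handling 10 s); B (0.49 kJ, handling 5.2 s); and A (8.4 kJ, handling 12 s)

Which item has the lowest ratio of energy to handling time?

B

In descending order of E/h:
H: 4/1.2 = 3.33 kJ/s
A: 8.4/12 = 0.7 kJ/s
C: 2.7/10 = 0.27 kJ/s
B: 0.49/5.2 = 0.0942 kJ/s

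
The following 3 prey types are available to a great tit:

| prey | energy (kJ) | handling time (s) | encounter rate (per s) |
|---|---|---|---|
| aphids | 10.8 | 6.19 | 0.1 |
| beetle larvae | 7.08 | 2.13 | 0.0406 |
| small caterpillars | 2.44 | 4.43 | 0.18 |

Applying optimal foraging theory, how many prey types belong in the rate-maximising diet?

Profitabilities (E/h, kJ/s): beetle larvae 3.32, aphids 1.74, small caterpillars 0.551. Add prey in this order while the next type's profitability exceeds the intake rate on those already taken.
Rate on top 1: 0.2646. aphids: 1.74 > 0.2646 → include.
Rate on top 2: 0.8018. small caterpillars: 0.551 < 0.8018 → exclude; stop.
Optimal diet: beetle larvae, aphids — 2 of 3 types.

2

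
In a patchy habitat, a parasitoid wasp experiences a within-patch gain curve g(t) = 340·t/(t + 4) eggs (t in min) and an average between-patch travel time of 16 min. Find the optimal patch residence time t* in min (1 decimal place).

8.0 min

Maximise g(t)/(T+t): set derivative to zero → g'(t)(T+t) = g(t).
g'(t) = 340·4/(t + 4)². Setting 340·4/(t+4)² = 340t/[(t+4)(16+t)] gives 4(16+t) = t(t+4), so t² = 4×16 = 64.
t* = √64 = 8 min.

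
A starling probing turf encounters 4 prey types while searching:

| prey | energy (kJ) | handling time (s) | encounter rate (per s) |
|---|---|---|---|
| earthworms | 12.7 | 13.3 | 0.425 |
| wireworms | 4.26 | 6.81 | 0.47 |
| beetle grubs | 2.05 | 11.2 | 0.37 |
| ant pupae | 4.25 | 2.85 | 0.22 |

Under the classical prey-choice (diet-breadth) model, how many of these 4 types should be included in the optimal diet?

Rank by E/h (kJ/s): ant pupae 1.49, earthworms 0.955, wireworms 0.626, beetle grubs 0.183. Include each in turn until the next type's E/h falls below the running intake rate.
Rate on top 1: 0.5747. earthworms: 0.955 > 0.5747 → include.
Rate on top 2: 0.8699. wireworms: 0.626 < 0.8699 → exclude; stop.
Optimal diet: ant pupae, earthworms — 2 of 4 types.

2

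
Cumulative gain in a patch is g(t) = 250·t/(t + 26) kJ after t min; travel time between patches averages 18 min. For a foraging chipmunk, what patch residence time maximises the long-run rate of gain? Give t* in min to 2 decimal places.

Maximise g(t)/(T+t): set derivative to zero → g'(t)(T+t) = g(t).
g'(t) = 250·26/(t + 26)². Setting 250·26/(t+26)² = 250t/[(t+26)(18+t)] gives 26(18+t) = t(t+26), so t² = 26×18 = 468.
t* = √468 = 21.63 min.

21.63 min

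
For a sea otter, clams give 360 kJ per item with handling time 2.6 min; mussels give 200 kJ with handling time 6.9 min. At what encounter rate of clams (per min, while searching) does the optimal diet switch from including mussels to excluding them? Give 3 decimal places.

The zero-one rule: include mussels iff E₂/h₂ > λE₁/(1+λh₁). Equality gives the switch point.
λE₁h₂ = E₂ + λE₂h₁ ⇒ λ = E₂/(E₁h₂ − E₂h₁) = 200/(2484 − 520) = 0.1018 per min.

0.102 per min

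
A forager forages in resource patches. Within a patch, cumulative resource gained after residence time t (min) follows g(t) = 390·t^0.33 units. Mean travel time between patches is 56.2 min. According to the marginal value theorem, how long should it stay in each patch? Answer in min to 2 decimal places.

Maximise g(t)/(T+t): set derivative to zero → g'(t)(T+t) = g(t).
g'(t) = 0.33·390·t^-0.67. Setting 0.33·390·t^-0.67 = 390·t^0.33/(56.2+t) gives 0.33(56.2+t) = t, so 0.67·t = 0.33×56.2.
t* = 0.33×56.2/0.67 = 27.68 min.

27.68 min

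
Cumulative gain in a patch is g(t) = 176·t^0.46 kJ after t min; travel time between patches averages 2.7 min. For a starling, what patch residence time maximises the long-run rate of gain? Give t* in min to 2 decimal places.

By the marginal value theorem, leave when the instantaneous gain rate g'(t) equals the habitat-wide average g(t)/(T + t).
g'(t) = 0.46·176·t^-0.54. Setting 0.46·176·t^-0.54 = 176·t^0.46/(2.7+t) gives 0.46(2.7+t) = t, so 0.54·t = 0.46×2.7.
t* = 0.46×2.7/0.54 = 2.3 min.

2.30 min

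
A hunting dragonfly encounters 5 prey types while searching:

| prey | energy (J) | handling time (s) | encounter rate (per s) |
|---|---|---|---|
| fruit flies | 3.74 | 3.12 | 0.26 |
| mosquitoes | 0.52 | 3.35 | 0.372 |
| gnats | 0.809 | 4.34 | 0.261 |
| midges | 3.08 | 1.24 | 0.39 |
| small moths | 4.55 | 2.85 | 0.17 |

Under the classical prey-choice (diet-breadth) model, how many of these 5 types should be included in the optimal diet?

Profitabilities (E/h, J/s): midges 2.48, small moths 1.6, fruit flies 1.2, gnats 0.186, mosquitoes 0.155. Add prey in this order while the next type's profitability exceeds the intake rate on those already taken.
Rate on top 1: 0.8097. small moths: 1.6 > 0.8097 → include.
Rate on top 2: 1.003. fruit flies: 1.2 > 1.003 → include.
Rate on top 3: 1.06. gnats: 0.186 < 1.06 → exclude; stop.
Optimal diet: midges, small moths, fruit flies — 3 of 5 types.

3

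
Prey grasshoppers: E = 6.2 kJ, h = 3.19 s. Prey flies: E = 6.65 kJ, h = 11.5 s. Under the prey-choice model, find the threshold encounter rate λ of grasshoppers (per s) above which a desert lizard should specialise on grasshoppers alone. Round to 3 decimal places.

0.133 per s

The zero-one rule: include flies iff E₂/h₂ > λE₁/(1+λh₁). Equality gives the switch point.
λE₁h₂ = E₂ + λE₂h₁ ⇒ λ = E₂/(E₁h₂ − E₂h₁) = 6.65/(71.3 − 21.21) = 0.1328 per s.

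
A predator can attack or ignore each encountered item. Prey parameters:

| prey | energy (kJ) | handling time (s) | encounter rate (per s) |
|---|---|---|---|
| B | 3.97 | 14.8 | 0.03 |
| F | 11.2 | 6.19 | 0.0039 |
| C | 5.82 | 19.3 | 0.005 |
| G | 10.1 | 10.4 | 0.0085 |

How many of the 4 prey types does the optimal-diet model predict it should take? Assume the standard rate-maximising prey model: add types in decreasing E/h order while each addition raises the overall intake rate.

4

Rank by E/h (kJ/s): F 1.81, G 0.971, C 0.302, B 0.268. Include each in turn until the next type's E/h falls below the running intake rate.
Rate on top 1: 0.04265. G: 0.971 > 0.04265 → include.
Rate on top 2: 0.1164. C: 0.302 > 0.1164 → include.
Rate on top 3: 0.1312. B: 0.268 > 0.1312 → include.
Optimal diet: F, G, C, B — 4 of 4 types.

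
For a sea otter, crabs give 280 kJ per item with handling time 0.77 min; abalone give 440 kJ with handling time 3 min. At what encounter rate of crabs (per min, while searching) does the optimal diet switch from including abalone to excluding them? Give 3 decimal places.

0.878 per min

At the threshold, the rate on crabs alone equals the profitability of abalone: λ·280/(1 + λ·0.77) = 440/3 = 146.7.
Rearranging, λ(280 − 146.7×0.77) = 146.7, so λ = 146.7/167.1 = 0.8779 per min.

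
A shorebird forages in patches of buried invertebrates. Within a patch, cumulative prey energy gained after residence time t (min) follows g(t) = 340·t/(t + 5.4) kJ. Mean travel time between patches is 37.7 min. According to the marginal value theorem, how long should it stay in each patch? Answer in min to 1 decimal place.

14.3 min

By the marginal value theorem, leave when the instantaneous gain rate g'(t) equals the habitat-wide average g(t)/(T + t).
g'(t) = 340·5.4/(t + 5.4)². Setting 340·5.4/(t+5.4)² = 340t/[(t+5.4)(37.7+t)] gives 5.4(37.7+t) = t(t+5.4), so t² = 5.4×37.7 = 203.6.
t* = √203.6 = 14.27 min.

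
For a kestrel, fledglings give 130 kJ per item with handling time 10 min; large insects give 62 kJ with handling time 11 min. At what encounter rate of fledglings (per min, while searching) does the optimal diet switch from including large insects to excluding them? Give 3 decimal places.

Drop large insects once their profitability E₂/h₂ falls below the rate achievable on fledglings alone: E₂/h₂ = λE₁/(1 + λh₁).
Solve for λ: λE₁h₂ = E₂(1 + λh₁) → λ(E₁h₂ − E₂h₁) = E₂ → λ = E₂/(E₁h₂ − E₂h₁).
λ = 62/(130×11 − 62×10) = 62/810 = 0.07654 per min.

0.077 per min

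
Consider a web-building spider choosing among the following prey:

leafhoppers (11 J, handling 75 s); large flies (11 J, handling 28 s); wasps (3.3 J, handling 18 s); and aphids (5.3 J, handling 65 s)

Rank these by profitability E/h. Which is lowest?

aphids

Profitability E/h (J/s): leafhoppers = 11/75 = 0.147, large flies = 11/28 = 0.393, wasps = 3.3/18 = 0.183, aphids = 5.3/65 = 0.0815.
Ranked: large flies > wasps > leafhoppers > aphids.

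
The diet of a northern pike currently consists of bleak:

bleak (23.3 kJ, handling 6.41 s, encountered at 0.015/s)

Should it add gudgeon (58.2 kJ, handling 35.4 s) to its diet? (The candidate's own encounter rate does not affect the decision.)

Intake rate on the current diet: R = (0.015×23.3) / (1 + 0.015×6.41) = 0.3495/1.096 = 0.3188 kJ/s.
gudgeon: E/h = 58.2/35.4 = 1.644 kJ/s.
Since 1.644 > R, including gudgeon increases the long-run rate.

Yes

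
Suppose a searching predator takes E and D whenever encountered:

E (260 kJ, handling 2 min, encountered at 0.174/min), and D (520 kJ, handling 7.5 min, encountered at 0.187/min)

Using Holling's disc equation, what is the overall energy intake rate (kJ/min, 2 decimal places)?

R = Σλ_iE_i / (1 + Σλ_ih_i)
Numerator: 0.174×260 + 0.187×520 = 142.5
Denominator: 1 + 0.174×2 + 0.187×7.5 = 2.751
R = 142.5/2.751 = 51.8 kJ/min

51.80 kJ/min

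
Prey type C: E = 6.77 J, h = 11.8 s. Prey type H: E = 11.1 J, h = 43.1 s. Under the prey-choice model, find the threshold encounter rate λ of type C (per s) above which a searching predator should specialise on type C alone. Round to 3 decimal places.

At the threshold, the rate on type C alone equals the profitability of type H: λ·6.77/(1 + λ·11.8) = 11.1/43.1 = 0.2575.
Rearranging, λ(6.77 − 0.2575×11.8) = 0.2575, so λ = 0.2575/3.731 = 0.06903 per s.

0.069 per s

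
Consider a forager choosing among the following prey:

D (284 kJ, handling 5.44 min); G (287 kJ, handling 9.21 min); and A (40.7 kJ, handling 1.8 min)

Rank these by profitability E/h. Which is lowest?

A

Profitability E/h (kJ/min): D = 284/5.44 = 52.2, G = 287/9.21 = 31.2, A = 40.7/1.8 = 22.6.
Ranked: D > G > A.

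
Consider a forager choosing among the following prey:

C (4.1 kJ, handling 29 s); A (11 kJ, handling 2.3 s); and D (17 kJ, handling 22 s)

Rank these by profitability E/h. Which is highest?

In descending order of E/h:
A: 11/2.3 = 4.78 kJ/s
D: 17/22 = 0.773 kJ/s
C: 4.1/29 = 0.141 kJ/s

A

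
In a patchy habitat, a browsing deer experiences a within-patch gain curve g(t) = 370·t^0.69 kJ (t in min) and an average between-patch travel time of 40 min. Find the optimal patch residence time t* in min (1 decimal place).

89.0 min

Maximise g(t)/(T+t): set derivative to zero → g'(t)(T+t) = g(t).
g'(t) = 0.69·370·t^-0.31. Setting 0.69·370·t^-0.31 = 370·t^0.69/(40+t) gives 0.69(40+t) = t, so 0.31·t = 0.69×40.
t* = 0.69×40/0.31 = 89.03 min.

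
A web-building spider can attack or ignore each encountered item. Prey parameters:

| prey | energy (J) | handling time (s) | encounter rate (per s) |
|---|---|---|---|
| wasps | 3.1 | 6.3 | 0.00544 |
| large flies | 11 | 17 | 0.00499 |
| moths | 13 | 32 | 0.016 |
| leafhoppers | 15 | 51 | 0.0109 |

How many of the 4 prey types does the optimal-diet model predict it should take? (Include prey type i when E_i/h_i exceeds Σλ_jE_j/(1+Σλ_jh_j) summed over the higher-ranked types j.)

4

Profitabilities (E/h, J/s): large flies 0.647, wasps 0.492, moths 0.406, leafhoppers 0.294. Add prey in this order while the next type's profitability exceeds the intake rate on those already taken.
Rate on top 1: 0.0506. wasps: 0.492 > 0.0506 → include.
Rate on top 2: 0.06412. moths: 0.406 > 0.06412 → include.
Rate on top 3: 0.1715. leafhoppers: 0.294 > 0.1715 → include.
Optimal diet: large flies, wasps, moths, leafhoppers — 4 of 4 types.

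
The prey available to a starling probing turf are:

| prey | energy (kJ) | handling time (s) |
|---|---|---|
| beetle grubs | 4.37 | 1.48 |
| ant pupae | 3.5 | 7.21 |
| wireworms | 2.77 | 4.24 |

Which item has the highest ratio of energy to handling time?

beetle grubs

Profitability E/h (kJ/s): beetle grubs = 4.37/1.48 = 2.95, ant pupae = 3.5/7.21 = 0.485, wireworms = 2.77/4.24 = 0.653.
Ranked: beetle grubs > wireworms > ant pupae.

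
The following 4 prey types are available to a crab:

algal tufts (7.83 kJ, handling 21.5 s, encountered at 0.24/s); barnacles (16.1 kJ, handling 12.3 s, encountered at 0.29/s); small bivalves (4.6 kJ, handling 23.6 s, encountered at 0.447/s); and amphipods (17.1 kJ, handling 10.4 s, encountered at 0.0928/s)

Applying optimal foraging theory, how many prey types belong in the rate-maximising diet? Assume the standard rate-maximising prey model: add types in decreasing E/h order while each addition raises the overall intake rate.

2

Rank by E/h (kJ/s): amphipods 1.64, barnacles 1.31, algal tufts 0.364, small bivalves 0.195. Include each in turn until the next type's E/h falls below the running intake rate.
Rate on top 1: 0.8075. barnacles: 1.31 > 0.8075 → include.
Rate on top 2: 1.131. algal tufts: 0.364 < 1.131 → exclude; stop.
Optimal diet: amphipods, barnacles — 2 of 4 types.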